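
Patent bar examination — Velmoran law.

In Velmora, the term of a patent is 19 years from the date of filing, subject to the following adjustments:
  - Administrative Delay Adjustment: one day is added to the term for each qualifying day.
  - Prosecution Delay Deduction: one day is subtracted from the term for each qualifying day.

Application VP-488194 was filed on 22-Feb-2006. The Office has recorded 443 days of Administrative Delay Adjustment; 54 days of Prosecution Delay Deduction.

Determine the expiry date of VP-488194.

Base term: filing date + 19 years → 22 February 2025.
Administrative Delay Adjustment: +443 days → 11 May 2026.
Prosecution Delay Deduction: −54 days → 18 March 2026.

2026-03-18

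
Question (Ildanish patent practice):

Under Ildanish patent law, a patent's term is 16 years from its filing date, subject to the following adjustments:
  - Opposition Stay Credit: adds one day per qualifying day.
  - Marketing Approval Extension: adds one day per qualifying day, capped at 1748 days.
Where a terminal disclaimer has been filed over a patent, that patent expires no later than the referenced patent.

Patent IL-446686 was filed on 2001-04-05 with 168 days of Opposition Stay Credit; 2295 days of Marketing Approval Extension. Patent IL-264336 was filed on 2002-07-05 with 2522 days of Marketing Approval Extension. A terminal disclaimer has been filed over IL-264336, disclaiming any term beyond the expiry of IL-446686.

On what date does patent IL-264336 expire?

Natural term of IL-264336:
  Base: filing + 16 years → 5 July 2018.
  Marketing Approval Extension: 2522 days claimed exceeds the 1748-day cap, so +1748 days → 18 April 2023.
Expiry of referenced patent IL-446686:
  Base: filing + 16 years → 5 April 2017.
  Opposition Stay Credit: +168 days → 20 September 2017.
  Marketing Approval Extension: 2295 days claimed exceeds the 1748-day cap, so +1748 days → 4 July 2022.
Terminal disclaimer: IL-264336 expires on the earlier of 18 April 2023 and 4 July 2022.

2022-07-04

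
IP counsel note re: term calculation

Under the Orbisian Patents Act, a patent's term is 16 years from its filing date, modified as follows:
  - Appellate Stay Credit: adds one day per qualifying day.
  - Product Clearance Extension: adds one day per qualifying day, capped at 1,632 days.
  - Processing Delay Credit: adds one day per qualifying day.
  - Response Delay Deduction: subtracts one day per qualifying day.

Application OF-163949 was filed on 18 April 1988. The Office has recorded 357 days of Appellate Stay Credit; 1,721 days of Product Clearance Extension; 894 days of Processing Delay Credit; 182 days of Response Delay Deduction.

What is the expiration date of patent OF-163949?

2011-09-10

Base term: filing date + 16 years → 18 April 2004.
Appellate Stay Credit: +357 days → 10 April 2005.
Product Clearance Extension: 1721 days claimed exceeds the 1632-day cap, so +1632 days → 28 September 2009.
Processing Delay Credit: +894 days → 10 March 2012.
Response Delay Deduction: −182 days → 10 September 2011.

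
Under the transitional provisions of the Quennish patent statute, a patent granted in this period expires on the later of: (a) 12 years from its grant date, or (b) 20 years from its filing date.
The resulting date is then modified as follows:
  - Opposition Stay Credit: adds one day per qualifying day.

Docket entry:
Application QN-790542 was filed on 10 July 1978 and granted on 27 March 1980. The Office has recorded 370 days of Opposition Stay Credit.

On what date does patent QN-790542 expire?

July 15, 1999

(a) grant + 12 years → 27 March 1992.
(b) filing + 20 years → 10 July 1998.
Later of the two: 10 July 1998.
Opposition Stay Credit: +370 days → 15 July 1999.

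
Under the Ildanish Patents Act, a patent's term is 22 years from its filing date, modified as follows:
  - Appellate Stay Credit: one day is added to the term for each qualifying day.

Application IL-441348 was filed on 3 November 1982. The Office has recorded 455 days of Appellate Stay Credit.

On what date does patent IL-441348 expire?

February 1, 2006

Base term: filing date + 22 years → 3 November 2004.
Appellate Stay Credit: +455 days → 1 February 2006.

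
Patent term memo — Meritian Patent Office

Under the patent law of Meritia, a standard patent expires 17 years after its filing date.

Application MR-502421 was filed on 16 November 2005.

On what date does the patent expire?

Filing date + 17 years → 16 November 2022.

November 16, 2022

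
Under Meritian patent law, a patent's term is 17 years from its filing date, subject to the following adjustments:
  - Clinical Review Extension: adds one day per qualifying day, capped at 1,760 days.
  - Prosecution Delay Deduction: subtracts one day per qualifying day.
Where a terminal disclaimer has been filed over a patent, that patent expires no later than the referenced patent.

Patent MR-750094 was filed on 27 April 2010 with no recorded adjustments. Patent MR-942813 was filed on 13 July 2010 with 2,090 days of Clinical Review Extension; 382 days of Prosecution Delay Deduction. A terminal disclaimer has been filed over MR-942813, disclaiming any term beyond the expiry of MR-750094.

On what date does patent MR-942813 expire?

2027-04-27

Natural term of MR-942813:
  Base: filing + 17 years → 13 July 2027.
  Clinical Review Extension: 2090 days claimed exceeds the 1760-day cap, so +1760 days → 7 May 2032.
  Prosecution Delay Deduction: −382 days → 21 April 2031.
Expiry of referenced patent MR-750094:
  Base: filing + 17 years → 27 April 2027.
Terminal disclaimer: MR-942813 expires on the earlier of 21 April 2031 and 27 April 2027.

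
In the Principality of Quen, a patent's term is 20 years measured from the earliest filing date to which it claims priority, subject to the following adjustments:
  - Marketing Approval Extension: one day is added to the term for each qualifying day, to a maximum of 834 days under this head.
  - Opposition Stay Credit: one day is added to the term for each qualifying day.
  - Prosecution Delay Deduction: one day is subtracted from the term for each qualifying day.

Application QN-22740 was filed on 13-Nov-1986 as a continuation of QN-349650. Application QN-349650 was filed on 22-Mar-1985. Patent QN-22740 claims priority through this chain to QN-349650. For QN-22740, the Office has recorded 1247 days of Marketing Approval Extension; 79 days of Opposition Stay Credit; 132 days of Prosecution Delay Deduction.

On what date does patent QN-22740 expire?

2007-05-12

Earliest priority filing: 22 March 1985.
Base term: 22 March 1985 + 20 years → 22 March 2005.
Marketing Approval Extension: 1247 days claimed exceeds the 834-day cap, so +834 days → 4 July 2007.
Opposition Stay Credit: +79 days → 21 September 2007.
Prosecution Delay Deduction: −132 days → 12 May 2007.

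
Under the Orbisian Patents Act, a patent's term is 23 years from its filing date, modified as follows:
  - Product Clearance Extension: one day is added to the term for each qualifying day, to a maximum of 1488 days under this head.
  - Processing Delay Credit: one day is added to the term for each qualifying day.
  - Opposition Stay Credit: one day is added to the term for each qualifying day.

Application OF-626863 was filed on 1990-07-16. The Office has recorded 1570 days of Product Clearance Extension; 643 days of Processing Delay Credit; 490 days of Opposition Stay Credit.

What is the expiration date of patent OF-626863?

2020-09-18

Base term: filing date + 23 years → 16 July 2013.
Product Clearance Extension: 1570 days claimed exceeds the 1488-day cap, so +1488 days → 12 August 2017.
Processing Delay Credit: +643 days → 17 May 2019.
Opposition Stay Credit: +490 days → 18 September 2020.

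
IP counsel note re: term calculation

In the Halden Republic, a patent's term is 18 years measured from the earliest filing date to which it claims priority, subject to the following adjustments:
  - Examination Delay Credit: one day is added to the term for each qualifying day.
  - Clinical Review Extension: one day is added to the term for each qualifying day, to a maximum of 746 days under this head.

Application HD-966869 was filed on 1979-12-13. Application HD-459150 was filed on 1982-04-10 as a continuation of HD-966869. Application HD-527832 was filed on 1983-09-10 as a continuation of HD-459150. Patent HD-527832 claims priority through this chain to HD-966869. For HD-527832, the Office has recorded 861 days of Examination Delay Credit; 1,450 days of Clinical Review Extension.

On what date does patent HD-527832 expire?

May 8, 2002

Earliest priority filing: 13 December 1979.
Base term: 13 December 1979 + 18 years → 13 December 1997.
Examination Delay Credit: +861 days → 22 April 2000.
Clinical Review Extension: 1450 days claimed exceeds the 746-day cap, so +746 days → 8 May 2002.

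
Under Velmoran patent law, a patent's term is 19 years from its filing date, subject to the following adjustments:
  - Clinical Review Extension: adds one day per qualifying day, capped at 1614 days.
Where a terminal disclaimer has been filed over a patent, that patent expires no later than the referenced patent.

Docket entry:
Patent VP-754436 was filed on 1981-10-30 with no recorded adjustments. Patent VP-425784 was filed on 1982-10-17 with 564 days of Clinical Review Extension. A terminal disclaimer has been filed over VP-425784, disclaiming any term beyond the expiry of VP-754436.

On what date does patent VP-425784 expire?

Natural term of VP-425784:
  Base: filing + 19 years → 17 October 2001.
  Clinical Review Extension: 564 days (within the 1614-day cap) → +564 days → 4 May 2003.
Expiry of referenced patent VP-754436:
  Base: filing + 19 years → 30 October 2000.
Terminal disclaimer: VP-425784 expires on the earlier of 4 May 2003 and 30 October 2000.

October 30, 2000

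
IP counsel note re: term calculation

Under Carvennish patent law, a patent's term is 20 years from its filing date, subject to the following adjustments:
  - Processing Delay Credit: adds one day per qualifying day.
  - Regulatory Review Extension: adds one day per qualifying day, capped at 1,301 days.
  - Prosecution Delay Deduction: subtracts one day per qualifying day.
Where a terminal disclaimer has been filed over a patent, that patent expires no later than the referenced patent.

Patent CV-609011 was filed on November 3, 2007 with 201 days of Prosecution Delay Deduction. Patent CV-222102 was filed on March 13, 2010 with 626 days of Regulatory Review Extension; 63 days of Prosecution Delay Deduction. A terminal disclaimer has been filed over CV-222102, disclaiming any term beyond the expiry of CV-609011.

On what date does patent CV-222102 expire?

April 16, 2027

Natural term of CV-222102:
  Base: filing + 20 years → 13 March 2030.
  Regulatory Review Extension: 626 days (within the 1301-day cap) → +626 days → 29 November 2031.
  Prosecution Delay Deduction: −63 days → 27 September 2031.
Expiry of referenced patent CV-609011:
  Base: filing + 20 years → 3 November 2027.
  Prosecution Delay Deduction: −201 days → 16 April 2027.
Terminal disclaimer: CV-222102 expires on the earlier of 27 September 2031 and 16 April 2027.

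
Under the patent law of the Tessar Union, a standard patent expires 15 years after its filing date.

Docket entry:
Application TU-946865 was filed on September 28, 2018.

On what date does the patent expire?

2033-09-28

Filing date + 15 years → 28 September 2033.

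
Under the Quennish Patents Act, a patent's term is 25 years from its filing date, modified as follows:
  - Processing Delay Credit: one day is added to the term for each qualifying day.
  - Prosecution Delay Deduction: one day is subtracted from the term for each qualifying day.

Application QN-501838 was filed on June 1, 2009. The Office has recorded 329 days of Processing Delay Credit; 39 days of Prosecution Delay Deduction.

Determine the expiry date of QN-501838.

Base term: filing date + 25 years → 1 June 2034.
Processing Delay Credit: +329 days → 26 April 2035.
Prosecution Delay Deduction: −39 days → 18 March 2035.

2035-03-18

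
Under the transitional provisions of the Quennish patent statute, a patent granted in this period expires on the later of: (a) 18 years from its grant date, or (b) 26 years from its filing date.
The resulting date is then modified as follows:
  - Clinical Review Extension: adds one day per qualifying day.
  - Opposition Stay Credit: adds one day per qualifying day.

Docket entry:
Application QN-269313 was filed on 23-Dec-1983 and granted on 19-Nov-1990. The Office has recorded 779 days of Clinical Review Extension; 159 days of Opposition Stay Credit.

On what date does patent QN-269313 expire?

(a) grant + 18 years → 19 November 2008.
(b) filing + 26 years → 23 December 2009.
Later of the two: 23 December 2009.
Clinical Review Extension: +779 days → 10 February 2012.
Opposition Stay Credit: +159 days → 18 July 2012.

July 18, 2012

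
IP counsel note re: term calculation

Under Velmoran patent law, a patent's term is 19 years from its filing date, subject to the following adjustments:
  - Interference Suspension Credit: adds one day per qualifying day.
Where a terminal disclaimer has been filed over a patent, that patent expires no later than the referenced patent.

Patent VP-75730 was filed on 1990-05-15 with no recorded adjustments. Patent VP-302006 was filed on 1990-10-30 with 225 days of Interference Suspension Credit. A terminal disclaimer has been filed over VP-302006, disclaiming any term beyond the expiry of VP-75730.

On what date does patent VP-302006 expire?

May 15, 2009

Natural term of VP-302006:
  Base: filing + 19 years → 30 October 2009.
  Interference Suspension Credit: +225 days → 12 June 2010.
Expiry of referenced patent VP-75730:
  Base: filing + 19 years → 15 May 2009.
Terminal disclaimer: VP-302006 expires on the earlier of 12 June 2010 and 15 May 2009.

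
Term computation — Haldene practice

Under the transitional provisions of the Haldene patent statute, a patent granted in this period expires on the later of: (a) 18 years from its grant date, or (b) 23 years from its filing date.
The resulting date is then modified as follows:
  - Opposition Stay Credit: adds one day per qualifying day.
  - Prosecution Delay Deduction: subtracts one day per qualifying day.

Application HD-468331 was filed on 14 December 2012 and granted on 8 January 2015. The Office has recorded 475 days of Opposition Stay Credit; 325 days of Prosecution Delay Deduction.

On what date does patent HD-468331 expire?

2036-05-12

(a) grant + 18 years → 8 January 2033.
(b) filing + 23 years → 14 December 2035.
Later of the two: 14 December 2035.
Opposition Stay Credit: +475 days → 2 April 2037.
Prosecution Delay Deduction: −325 days → 12 May 2036.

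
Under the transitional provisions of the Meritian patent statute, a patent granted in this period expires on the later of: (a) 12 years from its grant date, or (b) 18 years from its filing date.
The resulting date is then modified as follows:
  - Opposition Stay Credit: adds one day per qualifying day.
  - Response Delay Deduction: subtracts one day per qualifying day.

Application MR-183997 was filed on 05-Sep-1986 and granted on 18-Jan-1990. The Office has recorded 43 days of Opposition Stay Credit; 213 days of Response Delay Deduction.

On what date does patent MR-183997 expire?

(a) grant + 12 years → 18 January 2002.
(b) filing + 18 years → 5 September 2004.
Later of the two: 5 September 2004.
Opposition Stay Credit: +43 days → 18 October 2004.
Response Delay Deduction: −213 days → 19 March 2004.

March 19, 2004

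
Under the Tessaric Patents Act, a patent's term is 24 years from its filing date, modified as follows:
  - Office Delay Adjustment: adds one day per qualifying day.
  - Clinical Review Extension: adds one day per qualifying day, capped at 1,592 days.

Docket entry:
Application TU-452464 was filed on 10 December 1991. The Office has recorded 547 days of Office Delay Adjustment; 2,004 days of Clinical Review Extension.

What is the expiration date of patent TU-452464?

Base term: filing date + 24 years → 10 December 2015.
Office Delay Adjustment: +547 days → 9 June 2017.
Clinical Review Extension: 2004 days claimed exceeds the 1592-day cap, so +1592 days → 18 October 2021.

2021-10-18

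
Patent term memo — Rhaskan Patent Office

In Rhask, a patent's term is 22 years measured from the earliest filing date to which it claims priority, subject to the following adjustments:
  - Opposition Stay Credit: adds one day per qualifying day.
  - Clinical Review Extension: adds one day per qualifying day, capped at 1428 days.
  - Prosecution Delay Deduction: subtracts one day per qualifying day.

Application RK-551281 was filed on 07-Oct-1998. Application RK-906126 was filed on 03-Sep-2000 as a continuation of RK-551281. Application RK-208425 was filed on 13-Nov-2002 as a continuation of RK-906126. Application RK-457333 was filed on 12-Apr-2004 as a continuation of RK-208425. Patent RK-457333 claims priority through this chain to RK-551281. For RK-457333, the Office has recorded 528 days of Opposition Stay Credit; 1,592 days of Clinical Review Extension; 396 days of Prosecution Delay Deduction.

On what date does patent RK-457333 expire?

2025-01-14

Earliest priority filing: 7 October 1998.
Base term: 7 October 1998 + 22 years → 7 October 2020.
Opposition Stay Credit: +528 days → 19 March 2022.
Clinical Review Extension: 1592 days claimed exceeds the 1428-day cap, so +1428 days → 14 February 2026.
Prosecution Delay Deduction: −396 days → 14 January 2025.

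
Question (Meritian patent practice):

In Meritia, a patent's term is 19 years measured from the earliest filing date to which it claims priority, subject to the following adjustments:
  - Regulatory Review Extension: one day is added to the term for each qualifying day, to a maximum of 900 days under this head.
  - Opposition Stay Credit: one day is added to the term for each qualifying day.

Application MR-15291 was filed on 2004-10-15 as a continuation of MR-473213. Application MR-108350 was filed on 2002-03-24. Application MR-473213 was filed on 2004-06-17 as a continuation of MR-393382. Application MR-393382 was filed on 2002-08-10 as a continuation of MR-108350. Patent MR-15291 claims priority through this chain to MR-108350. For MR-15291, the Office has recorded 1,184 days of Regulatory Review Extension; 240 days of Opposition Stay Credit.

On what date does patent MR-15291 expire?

Earliest priority filing: 24 March 2002.
Base term: 24 March 2002 + 19 years → 24 March 2021.
Regulatory Review Extension: 1184 days claimed exceeds the 900-day cap, so +900 days → 10 September 2023.
Opposition Stay Credit: +240 days → 7 May 2024.

May 7, 2024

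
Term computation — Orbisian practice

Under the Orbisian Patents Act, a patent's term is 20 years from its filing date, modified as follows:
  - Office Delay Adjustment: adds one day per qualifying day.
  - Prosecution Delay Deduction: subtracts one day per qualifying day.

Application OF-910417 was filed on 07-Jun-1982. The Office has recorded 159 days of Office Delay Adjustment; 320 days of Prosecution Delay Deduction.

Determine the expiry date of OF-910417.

December 28, 2001

Base term: filing date + 20 years → 7 June 2002.
Office Delay Adjustment: +159 days → 13 November 2002.
Prosecution Delay Deduction: −320 days → 28 December 2001.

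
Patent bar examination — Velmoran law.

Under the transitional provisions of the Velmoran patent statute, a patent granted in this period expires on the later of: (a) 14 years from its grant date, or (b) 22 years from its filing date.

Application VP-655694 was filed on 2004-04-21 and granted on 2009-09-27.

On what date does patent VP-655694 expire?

April 21, 2026

(a) grant + 14 years → 27 September 2023.
(b) filing + 22 years → 21 April 2026.
Later of the two: 21 April 2026.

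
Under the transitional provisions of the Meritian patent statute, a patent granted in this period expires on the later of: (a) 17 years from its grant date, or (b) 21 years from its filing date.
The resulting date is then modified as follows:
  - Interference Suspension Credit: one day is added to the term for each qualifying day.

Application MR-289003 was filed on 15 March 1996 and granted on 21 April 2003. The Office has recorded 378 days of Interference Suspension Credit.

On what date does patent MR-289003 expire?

2021-05-04

(a) grant + 17 years → 21 April 2020.
(b) filing + 21 years → 15 March 2017.
Later of the two: 21 April 2020.
Interference Suspension Credit: +378 days → 4 May 2021.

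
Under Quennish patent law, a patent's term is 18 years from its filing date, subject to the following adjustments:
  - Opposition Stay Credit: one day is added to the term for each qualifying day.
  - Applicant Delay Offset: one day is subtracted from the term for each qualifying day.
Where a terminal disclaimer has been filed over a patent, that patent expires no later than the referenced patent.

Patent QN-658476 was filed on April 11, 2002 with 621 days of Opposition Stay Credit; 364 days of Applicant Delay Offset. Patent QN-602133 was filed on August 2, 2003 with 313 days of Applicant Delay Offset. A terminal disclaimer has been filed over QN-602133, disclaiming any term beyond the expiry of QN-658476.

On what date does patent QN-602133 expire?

Natural term of QN-602133:
  Base: filing + 18 years → 2 August 2021.
  Applicant Delay Offset: −313 days → 23 September 2020.
Expiry of referenced patent QN-658476:
  Base: filing + 18 years → 11 April 2020.
  Opposition Stay Credit: +621 days → 23 December 2021.
  Applicant Delay Offset: −364 days → 24 December 2020.
Terminal disclaimer: QN-602133 expires on the earlier of 23 September 2020 and 24 December 2020.

September 23, 2020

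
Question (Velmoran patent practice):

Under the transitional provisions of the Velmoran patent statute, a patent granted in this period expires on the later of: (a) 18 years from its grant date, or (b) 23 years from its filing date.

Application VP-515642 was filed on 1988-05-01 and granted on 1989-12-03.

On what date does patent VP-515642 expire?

(a) grant + 18 years → 3 December 2007.
(b) filing + 23 years → 1 May 2011.
Later of the two: 1 May 2011.

2011-05-01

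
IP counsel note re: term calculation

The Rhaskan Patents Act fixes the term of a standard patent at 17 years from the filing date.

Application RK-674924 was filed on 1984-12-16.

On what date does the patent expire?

Filing date + 17 years → 16 December 2001.

2001-12-16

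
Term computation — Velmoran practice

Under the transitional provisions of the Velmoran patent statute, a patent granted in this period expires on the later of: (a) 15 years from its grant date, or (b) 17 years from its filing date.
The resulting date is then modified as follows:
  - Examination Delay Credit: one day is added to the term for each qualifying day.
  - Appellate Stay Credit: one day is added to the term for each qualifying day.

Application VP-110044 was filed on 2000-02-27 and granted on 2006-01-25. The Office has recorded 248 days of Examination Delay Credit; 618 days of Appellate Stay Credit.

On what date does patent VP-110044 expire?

(a) grant + 15 years → 25 January 2021.
(b) filing + 17 years → 27 February 2017.
Later of the two: 25 January 2021.
Examination Delay Credit: +248 days → 30 September 2021.
Appellate Stay Credit: +618 days → 10 June 2023.

2023-06-10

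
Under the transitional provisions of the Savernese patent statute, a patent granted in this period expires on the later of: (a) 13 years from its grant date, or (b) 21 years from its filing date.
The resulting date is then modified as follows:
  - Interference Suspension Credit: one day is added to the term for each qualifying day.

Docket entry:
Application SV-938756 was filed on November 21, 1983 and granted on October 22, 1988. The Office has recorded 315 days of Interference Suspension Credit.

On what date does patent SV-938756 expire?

October 2, 2005

(a) grant + 13 years → 22 October 2001.
(b) filing + 21 years → 21 November 2004.
Later of the two: 21 November 2004.
Interference Suspension Credit: +315 days → 2 October 2005.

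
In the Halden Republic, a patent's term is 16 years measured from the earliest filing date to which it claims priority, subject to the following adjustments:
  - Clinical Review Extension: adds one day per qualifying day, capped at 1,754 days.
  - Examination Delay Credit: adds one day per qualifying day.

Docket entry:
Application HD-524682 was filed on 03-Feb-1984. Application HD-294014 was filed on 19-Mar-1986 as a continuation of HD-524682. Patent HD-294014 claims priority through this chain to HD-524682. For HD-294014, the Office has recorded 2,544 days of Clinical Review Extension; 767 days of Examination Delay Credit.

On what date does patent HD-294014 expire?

Earliest priority filing: 3 February 1984.
Base term: 3 February 1984 + 16 years → 3 February 2000.
Clinical Review Extension: 2544 days claimed exceeds the 1754-day cap, so +1754 days → 22 November 2004.
Examination Delay Credit: +767 days → 29 December 2006.

2006-12-29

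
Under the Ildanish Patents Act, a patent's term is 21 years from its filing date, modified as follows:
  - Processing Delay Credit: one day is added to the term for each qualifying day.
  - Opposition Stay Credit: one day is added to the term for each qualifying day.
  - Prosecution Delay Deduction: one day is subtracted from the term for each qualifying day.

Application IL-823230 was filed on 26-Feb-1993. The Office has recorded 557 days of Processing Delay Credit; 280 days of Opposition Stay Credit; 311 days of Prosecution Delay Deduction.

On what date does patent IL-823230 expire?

August 6, 2015

Base term: filing date + 21 years → 26 February 2014.
Processing Delay Credit: +557 days → 6 September 2015.
Opposition Stay Credit: +280 days → 12 June 2016.
Prosecution Delay Deduction: −311 days → 6 August 2015.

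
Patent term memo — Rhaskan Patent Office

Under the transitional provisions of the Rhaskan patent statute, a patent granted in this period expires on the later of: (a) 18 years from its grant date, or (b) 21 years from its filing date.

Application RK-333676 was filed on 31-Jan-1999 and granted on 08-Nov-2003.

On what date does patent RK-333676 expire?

2021-11-08

(a) grant + 18 years → 8 November 2021.
(b) filing + 21 years → 31 January 2020.
Later of the two: 8 November 2021.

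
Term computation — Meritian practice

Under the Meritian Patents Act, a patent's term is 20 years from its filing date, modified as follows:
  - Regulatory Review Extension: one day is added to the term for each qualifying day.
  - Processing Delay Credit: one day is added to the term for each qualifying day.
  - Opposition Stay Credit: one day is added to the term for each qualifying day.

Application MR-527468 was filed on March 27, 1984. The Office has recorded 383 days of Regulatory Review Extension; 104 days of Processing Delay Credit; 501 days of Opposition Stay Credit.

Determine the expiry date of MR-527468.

2006-12-10

Base term: filing date + 20 years → 27 March 2004.
Regulatory Review Extension: +383 days → 14 April 2005.
Processing Delay Credit: +104 days → 27 July 2005.
Opposition Stay Credit: +501 days → 10 December 2006.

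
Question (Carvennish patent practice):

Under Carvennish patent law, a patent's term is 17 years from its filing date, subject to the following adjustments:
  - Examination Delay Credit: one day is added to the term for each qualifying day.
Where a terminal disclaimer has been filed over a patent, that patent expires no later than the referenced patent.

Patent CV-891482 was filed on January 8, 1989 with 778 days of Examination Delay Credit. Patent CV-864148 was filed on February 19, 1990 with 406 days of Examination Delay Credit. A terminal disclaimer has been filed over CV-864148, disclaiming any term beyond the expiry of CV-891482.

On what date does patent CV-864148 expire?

February 25, 2008

Natural term of CV-864148:
  Base: filing + 17 years → 19 February 2007.
  Examination Delay Credit: +406 days → 31 March 2008.
Expiry of referenced patent CV-891482:
  Base: filing + 17 years → 8 January 2006.
  Examination Delay Credit: +778 days → 25 February 2008.
Terminal disclaimer: CV-864148 expires on the earlier of 31 March 2008 and 25 February 2008.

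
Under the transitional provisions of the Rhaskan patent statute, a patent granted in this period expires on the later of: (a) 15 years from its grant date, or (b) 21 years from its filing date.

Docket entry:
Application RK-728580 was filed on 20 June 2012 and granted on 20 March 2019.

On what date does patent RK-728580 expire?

(a) grant + 15 years → 20 March 2034.
(b) filing + 21 years → 20 June 2033.
Later of the two: 20 March 2034.

2034-03-20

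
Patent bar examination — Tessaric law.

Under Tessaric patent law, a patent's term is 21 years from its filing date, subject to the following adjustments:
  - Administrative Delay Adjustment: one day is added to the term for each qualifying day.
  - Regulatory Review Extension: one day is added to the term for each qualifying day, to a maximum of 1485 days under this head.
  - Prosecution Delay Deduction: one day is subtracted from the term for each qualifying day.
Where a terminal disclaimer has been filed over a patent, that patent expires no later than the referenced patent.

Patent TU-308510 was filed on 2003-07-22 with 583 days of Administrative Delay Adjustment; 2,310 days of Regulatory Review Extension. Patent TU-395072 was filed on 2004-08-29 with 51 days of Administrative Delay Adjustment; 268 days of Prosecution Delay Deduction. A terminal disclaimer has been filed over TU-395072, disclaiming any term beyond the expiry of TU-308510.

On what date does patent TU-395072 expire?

2025-01-24

Natural term of TU-395072:
  Base: filing + 21 years → 29 August 2025.
  Administrative Delay Adjustment: +51 days → 19 October 2025.
  Prosecution Delay Deduction: −268 days → 24 January 2025.
Expiry of referenced patent TU-308510:
  Base: filing + 21 years → 22 July 2024.
  Administrative Delay Adjustment: +583 days → 25 February 2026.
  Regulatory Review Extension: 2310 days claimed exceeds the 1485-day cap, so +1485 days → 21 March 2030.
Terminal disclaimer: TU-395072 expires on the earlier of 24 January 2025 and 21 March 2030.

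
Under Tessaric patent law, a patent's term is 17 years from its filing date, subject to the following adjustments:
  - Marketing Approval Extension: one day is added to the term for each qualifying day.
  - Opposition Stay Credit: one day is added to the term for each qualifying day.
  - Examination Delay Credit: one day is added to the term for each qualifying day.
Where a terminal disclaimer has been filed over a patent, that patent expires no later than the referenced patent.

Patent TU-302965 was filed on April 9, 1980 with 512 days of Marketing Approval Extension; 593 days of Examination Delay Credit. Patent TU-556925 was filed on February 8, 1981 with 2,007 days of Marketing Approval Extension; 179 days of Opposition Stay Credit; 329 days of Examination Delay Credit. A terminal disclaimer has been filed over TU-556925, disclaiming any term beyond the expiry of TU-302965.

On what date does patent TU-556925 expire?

Natural term of TU-556925:
  Base: filing + 17 years → 8 February 1998.
  Marketing Approval Extension: +2007 days → 8 August 2003.
  Opposition Stay Credit: +179 days → 3 February 2004.
  Examination Delay Credit: +329 days → 28 December 2004.
Expiry of referenced patent TU-302965:
  Base: filing + 17 years → 9 April 1997.
  Marketing Approval Extension: +512 days → 3 September 1998.
  Examination Delay Credit: +593 days → 18 April 2000.
Terminal disclaimer: TU-556925 expires on the earlier of 28 December 2004 and 18 April 2000.

2000-04-18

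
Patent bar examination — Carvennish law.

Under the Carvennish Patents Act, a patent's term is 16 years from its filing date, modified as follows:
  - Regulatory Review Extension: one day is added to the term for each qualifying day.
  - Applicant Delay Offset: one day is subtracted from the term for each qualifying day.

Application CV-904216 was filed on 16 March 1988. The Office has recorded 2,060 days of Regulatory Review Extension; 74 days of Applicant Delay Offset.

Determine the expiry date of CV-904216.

2009-08-23

Base term: filing date + 16 years → 16 March 2004.
Regulatory Review Extension: +2060 days → 5 November 2009.
Applicant Delay Offset: −74 days → 23 August 2009.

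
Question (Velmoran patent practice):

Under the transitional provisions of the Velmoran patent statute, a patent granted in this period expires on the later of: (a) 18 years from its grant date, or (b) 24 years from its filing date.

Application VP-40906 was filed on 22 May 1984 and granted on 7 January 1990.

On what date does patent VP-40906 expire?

(a) grant + 18 years → 7 January 2008.
(b) filing + 24 years → 22 May 2008.
Later of the two: 22 May 2008.

May 22, 2008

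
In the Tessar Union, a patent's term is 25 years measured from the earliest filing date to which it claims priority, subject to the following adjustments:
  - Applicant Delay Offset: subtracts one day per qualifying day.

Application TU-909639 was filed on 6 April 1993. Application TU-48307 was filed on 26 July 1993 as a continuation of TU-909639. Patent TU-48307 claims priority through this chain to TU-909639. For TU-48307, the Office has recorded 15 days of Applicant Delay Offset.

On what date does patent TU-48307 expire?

Earliest priority filing: 6 April 1993.
Base term: 6 April 1993 + 25 years → 6 April 2018.
Applicant Delay Offset: −15 days → 22 March 2018.

2018-03-22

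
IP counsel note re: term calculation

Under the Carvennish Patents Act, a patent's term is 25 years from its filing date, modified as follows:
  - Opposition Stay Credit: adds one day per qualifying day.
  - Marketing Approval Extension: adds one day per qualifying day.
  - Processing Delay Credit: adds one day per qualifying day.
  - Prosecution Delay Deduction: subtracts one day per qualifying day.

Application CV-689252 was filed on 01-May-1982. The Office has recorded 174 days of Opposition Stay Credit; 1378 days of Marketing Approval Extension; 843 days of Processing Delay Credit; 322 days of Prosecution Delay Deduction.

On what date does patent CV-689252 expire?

Base term: filing date + 25 years → 1 May 2007.
Opposition Stay Credit: +174 days → 22 October 2007.
Marketing Approval Extension: +1378 days → 31 July 2011.
Processing Delay Credit: +843 days → 20 November 2013.
Prosecution Delay Deduction: −322 days → 2 January 2013.

January 2, 2013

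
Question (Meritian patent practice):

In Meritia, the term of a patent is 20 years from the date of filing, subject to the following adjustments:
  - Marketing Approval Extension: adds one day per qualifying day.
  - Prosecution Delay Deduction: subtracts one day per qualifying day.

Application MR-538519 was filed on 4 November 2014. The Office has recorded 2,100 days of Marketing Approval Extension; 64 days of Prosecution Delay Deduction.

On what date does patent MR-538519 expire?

June 1, 2040

Base term: filing date + 20 years → 4 November 2034.
Marketing Approval Extension: +2100 days → 4 August 2040.
Prosecution Delay Deduction: −64 days → 1 June 2040.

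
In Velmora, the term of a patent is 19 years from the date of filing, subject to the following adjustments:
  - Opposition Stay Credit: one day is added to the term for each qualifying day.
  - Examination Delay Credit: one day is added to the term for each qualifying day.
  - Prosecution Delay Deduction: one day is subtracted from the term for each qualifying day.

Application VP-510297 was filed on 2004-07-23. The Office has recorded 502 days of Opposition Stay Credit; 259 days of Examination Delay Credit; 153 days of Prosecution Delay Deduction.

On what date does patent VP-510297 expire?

Base term: filing date + 19 years → 23 July 2023.
Opposition Stay Credit: +502 days → 6 December 2024.
Examination Delay Credit: +259 days → 22 August 2025.
Prosecution Delay Deduction: −153 days → 22 March 2025.

March 22, 2025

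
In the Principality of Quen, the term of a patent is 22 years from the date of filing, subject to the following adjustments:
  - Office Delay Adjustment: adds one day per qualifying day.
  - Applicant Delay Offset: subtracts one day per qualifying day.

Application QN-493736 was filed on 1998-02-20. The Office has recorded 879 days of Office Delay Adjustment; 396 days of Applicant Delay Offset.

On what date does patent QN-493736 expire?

June 17, 2021

Base term: filing date + 22 years → 20 February 2020.
Office Delay Adjustment: +879 days → 18 July 2022.
Applicant Delay Offset: −396 days → 17 June 2021.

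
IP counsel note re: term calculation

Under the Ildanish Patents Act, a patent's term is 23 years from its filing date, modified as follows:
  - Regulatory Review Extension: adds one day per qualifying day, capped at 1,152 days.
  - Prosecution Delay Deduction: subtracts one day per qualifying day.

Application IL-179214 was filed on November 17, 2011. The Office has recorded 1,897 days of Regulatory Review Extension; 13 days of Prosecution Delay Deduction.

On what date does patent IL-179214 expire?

Base term: filing date + 23 years → 17 November 2034.
Regulatory Review Extension: 1897 days claimed exceeds the 1152-day cap, so +1152 days → 12 January 2038.
Prosecution Delay Deduction: −13 days → 30 December 2037.

2037-12-30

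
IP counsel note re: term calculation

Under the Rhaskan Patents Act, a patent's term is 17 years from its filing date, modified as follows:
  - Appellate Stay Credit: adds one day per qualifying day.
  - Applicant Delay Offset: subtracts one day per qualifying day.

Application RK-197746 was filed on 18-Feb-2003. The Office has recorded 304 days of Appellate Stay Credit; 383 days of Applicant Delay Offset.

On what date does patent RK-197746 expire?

Base term: filing date + 17 years → 18 February 2020.
Appellate Stay Credit: +304 days → 18 December 2020.
Applicant Delay Offset: −383 days → 1 December 2019.

2019-12-01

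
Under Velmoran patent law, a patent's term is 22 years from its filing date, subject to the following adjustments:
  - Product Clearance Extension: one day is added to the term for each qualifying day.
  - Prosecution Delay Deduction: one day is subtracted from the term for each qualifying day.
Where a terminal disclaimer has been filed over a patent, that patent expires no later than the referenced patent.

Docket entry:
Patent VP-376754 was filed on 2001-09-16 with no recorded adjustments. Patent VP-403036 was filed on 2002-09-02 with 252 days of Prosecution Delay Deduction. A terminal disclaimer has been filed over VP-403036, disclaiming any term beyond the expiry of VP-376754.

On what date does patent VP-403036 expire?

2023-09-16

Natural term of VP-403036:
  Base: filing + 22 years → 2 September 2024.
  Prosecution Delay Deduction: −252 days → 25 December 2023.
Expiry of referenced patent VP-376754:
  Base: filing + 22 years → 16 September 2023.
Terminal disclaimer: VP-403036 expires on the earlier of 25 December 2023 and 16 September 2023.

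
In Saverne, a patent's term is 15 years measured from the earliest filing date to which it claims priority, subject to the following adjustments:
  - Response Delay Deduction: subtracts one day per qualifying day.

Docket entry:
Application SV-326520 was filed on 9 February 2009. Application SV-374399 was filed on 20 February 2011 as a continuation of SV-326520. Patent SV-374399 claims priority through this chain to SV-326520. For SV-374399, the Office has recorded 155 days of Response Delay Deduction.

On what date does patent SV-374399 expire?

2023-09-07

Earliest priority filing: 9 February 2009.
Base term: 9 February 2009 + 15 years → 9 February 2024.
Response Delay Deduction: −155 days → 7 September 2023.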